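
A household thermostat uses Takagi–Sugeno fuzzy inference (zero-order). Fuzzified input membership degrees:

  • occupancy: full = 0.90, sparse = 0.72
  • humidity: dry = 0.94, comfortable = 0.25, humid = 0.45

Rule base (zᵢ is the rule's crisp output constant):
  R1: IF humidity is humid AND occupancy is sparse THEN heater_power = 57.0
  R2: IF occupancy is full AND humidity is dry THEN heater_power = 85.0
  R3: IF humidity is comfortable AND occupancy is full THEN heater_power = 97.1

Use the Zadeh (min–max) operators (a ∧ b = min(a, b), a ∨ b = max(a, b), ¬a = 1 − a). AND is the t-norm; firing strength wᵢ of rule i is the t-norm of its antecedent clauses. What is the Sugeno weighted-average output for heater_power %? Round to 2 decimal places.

79.02

R1 (z=57.0): humid=0.45, sparse=0.72; AND[min(a, b)] → w = 0.45
R2 (z=85.0): full=0.90, dry=0.94; AND[min(a, b)] → w = 0.90
R3 (z=97.1): comfortable=0.25, full=0.90; AND[min(a, b)] → w = 0.25
Weighted average = (0.45·57.0 + 0.90·85.0 + 0.25·97.1) / (0.45 + 0.90 + 0.25)
  = 126.4250 / 1.6000 = 79.02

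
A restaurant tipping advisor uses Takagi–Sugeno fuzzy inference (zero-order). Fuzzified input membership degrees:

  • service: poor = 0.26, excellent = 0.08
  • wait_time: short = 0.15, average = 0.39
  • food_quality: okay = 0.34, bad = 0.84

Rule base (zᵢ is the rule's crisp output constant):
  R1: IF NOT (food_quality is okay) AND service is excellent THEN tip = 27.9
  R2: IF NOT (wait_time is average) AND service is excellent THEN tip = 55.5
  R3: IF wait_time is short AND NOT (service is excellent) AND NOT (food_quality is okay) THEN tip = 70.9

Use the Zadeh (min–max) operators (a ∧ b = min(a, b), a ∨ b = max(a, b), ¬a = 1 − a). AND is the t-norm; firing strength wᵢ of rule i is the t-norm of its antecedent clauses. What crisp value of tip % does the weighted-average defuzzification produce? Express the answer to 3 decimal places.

55.829

R1 (z=27.9): ¬okay=1−0.34=0.66, excellent=0.08; AND[min(a, b)] → w = 0.08
R2 (z=55.5): ¬average=1−0.39=0.61, excellent=0.08; AND[min(a, b)] → w = 0.08
R3 (z=70.9): short=0.15, ¬excellent=1−0.08=0.92, ¬okay=1−0.34=0.66; AND[min(a, b)] → w = 0.15
Weighted average = (0.08·27.9 + 0.08·55.5 + 0.15·70.9) / (0.08 + 0.08 + 0.15)
  = 17.3070 / 0.3100 = 55.829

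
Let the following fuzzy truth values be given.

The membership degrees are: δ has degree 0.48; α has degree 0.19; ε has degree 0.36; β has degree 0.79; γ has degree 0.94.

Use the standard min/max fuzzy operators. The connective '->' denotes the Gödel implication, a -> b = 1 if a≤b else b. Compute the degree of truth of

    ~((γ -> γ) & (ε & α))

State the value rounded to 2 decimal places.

γ -> γ  [Gödel: 1 if a≤b else b] with a=0.94, b=0.94 → 1.00
ε & α = min(a, b) on (0.36, 0.19) = 0.19
(γ -> γ) & (ε & α) = min(a, b) on (1.00, 0.19) = 0.19
~((γ -> γ) & (ε & α)) = 1 − 0.19 = 0.81

0.81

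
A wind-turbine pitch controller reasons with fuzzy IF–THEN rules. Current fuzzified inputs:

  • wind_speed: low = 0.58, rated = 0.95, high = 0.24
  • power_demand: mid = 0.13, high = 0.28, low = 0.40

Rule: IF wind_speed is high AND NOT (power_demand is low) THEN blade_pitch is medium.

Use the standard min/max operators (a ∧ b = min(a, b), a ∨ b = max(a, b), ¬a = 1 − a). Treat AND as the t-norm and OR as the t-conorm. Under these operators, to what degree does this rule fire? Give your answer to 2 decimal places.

0.24

firing strength: high=0.24, ¬low=1−0.40=0.60; AND[min(a, b)] → w = 0.24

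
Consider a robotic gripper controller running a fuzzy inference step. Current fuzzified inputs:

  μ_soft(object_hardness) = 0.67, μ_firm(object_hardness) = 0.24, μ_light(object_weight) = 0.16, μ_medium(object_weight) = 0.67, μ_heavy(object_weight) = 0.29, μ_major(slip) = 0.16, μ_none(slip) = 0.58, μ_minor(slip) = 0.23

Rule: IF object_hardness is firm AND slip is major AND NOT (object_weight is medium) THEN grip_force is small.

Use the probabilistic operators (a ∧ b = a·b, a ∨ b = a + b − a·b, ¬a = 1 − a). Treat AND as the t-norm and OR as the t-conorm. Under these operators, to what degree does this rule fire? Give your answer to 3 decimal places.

firing strength: firm=0.24, major=0.16, ¬medium=1−0.67=0.33; AND[a·b] → w = 0.0127

0.013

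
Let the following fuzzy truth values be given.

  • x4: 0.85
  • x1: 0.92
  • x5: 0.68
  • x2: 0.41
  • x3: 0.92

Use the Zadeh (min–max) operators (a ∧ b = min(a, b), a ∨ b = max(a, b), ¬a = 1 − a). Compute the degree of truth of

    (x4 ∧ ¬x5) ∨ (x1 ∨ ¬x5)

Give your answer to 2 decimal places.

¬x5 = 1 − 0.68 = 0.32
x4 ∧ ¬x5 = min(a, b) on (0.85, 0.32) = 0.32
¬x5 = 1 − 0.68 = 0.32
x1 ∨ ¬x5 = max(a, b) on (0.92, 0.32) = 0.92
(x4 ∧ ¬x5) ∨ (x1 ∨ ¬x5) = max(a, b) on (0.32, 0.92) = 0.92

0.92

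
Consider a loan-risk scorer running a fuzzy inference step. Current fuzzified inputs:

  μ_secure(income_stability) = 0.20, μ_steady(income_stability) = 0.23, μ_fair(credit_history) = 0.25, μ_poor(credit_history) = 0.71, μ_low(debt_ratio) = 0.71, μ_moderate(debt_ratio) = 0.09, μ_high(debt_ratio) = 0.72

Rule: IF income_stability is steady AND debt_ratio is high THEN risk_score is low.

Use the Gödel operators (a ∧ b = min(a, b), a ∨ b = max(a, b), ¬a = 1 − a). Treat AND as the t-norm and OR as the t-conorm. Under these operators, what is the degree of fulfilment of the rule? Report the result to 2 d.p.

firing strength: steady=0.23, high=0.72; AND[min(a, b)] → w = 0.23

0.23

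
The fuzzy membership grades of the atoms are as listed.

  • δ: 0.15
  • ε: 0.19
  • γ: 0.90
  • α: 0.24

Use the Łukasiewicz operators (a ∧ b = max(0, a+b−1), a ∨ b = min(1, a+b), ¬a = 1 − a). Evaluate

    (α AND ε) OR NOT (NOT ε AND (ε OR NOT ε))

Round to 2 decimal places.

α AND ε = max(0, a+b−1) on (0.24, 0.19) = 0.00
NOT ε = 1 − 0.19 = 0.81
NOT ε = 1 − 0.19 = 0.81
ε OR NOT ε = min(1, a+b) on (0.19, 0.81) = 1.00
NOT ε AND (ε OR NOT ε) = max(0, a+b−1) on (0.81, 1.00) = 0.81
NOT (NOT ε AND (ε OR NOT ε)) = 1 − 0.81 = 0.19
(α AND ε) OR NOT (NOT ε AND (ε OR NOT ε)) = min(1, a+b) on (0.00, 0.19) = 0.19

0.19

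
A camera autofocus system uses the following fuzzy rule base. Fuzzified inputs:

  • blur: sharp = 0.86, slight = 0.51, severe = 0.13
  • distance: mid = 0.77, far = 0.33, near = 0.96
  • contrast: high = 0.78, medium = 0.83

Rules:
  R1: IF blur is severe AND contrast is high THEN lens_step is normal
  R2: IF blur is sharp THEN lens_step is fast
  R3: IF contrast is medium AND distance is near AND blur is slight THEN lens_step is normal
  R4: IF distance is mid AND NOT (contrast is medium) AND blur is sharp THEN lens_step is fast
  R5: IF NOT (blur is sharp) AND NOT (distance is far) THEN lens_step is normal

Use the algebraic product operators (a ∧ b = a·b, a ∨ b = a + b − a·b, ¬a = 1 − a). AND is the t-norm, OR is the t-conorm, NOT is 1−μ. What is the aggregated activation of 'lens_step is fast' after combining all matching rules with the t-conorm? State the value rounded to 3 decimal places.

0.876

R1: severe=0.13, high=0.78; AND[a·b] → w = 0.1014
R2: sharp=0.86 → w = 0.8600
R3: medium=0.83, near=0.96, slight=0.51; AND[a·b] → w = 0.4064
R4: mid=0.77, ¬medium=1−0.83=0.17, sharp=0.86; AND[a·b] → w = 0.1126
R5: ¬sharp=1−0.86=0.14, ¬far=1−0.33=0.67; AND[a·b] → w = 0.0938
Rules with consequent 'fast': {R2, R4} → strengths 0.8600, 0.1126
Aggregate via t-conorm [a + b − a·b]: 0.8758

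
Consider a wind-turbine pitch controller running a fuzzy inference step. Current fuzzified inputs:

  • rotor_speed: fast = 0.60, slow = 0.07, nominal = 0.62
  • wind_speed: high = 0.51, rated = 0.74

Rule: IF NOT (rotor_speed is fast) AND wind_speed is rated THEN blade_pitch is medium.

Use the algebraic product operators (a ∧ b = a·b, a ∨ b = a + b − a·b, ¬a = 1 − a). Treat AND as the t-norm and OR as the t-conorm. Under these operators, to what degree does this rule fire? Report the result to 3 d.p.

firing strength: ¬fast=1−0.60=0.40, rated=0.74; AND[a·b] → w = 0.2960

0.296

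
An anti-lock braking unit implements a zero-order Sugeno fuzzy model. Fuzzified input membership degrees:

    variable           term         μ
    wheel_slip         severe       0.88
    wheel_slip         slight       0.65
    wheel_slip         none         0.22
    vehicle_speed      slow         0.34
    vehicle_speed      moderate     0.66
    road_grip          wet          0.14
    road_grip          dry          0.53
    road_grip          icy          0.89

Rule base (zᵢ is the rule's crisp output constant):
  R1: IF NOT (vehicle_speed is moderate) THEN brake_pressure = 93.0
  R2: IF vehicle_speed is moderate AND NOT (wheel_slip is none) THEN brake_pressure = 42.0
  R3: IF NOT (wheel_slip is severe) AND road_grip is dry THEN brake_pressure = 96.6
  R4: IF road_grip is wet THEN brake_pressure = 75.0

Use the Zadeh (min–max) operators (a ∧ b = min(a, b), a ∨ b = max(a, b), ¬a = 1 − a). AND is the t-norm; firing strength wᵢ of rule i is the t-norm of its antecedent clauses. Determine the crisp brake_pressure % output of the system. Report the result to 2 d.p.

64.63

R1 (z=93.0): ¬moderate=1−0.66=0.34 → w = 0.34
R2 (z=42.0): moderate=0.66, ¬none=1−0.22=0.78; AND[min(a, b)] → w = 0.66
R3 (z=96.6): ¬severe=1−0.88=0.12, dry=0.53; AND[min(a, b)] → w = 0.12
R4 (z=75.0): wet=0.14 → w = 0.14
Weighted average = (0.34·93.0 + 0.66·42.0 + 0.12·96.6 + 0.14·75.0) / (0.34 + 0.66 + 0.12 + 0.14)
  = 81.4320 / 1.2600 = 64.63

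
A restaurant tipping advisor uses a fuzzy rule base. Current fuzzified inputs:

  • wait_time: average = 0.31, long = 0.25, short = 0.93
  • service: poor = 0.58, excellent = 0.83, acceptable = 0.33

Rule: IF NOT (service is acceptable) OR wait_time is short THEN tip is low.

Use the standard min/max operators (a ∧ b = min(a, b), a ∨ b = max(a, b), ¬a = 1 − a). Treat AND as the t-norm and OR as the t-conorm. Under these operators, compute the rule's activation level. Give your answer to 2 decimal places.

0.93

firing strength: ¬acceptable=1−0.33=0.67, short=0.93; OR[max(a, b)] → w = 0.93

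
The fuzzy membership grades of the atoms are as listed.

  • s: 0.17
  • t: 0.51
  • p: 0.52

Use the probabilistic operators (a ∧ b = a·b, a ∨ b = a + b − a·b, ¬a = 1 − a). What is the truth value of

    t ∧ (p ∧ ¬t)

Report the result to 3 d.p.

¬t = 1 − 0.5100 = 0.4900
p ∧ ¬t = a·b on (0.5200, 0.4900) = 0.2548
t ∧ (p ∧ ¬t) = a·b on (0.5100, 0.2548) = 0.1299

0.130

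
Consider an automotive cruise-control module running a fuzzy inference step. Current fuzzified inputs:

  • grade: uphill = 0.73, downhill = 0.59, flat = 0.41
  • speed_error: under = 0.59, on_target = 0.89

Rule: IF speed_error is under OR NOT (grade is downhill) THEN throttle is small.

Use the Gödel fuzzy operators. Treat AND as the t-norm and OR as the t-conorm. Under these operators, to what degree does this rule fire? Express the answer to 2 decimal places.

0.59

firing strength: under=0.59, ¬downhill=1−0.59=0.41; OR[max(a, b)] → w = 0.59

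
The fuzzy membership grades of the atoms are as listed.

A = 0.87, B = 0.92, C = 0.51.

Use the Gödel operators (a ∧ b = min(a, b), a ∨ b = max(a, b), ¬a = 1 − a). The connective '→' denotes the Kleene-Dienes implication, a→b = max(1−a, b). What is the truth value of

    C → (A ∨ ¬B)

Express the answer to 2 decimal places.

¬B = 1 − 0.92 = 0.08
A ∨ ¬B = max(a, b) on (0.87, 0.08) = 0.87
C → (A ∨ ¬B)  [Kleene-Dienes: max(1−a, b)] with a=0.51, b=0.87 → 0.87

0.87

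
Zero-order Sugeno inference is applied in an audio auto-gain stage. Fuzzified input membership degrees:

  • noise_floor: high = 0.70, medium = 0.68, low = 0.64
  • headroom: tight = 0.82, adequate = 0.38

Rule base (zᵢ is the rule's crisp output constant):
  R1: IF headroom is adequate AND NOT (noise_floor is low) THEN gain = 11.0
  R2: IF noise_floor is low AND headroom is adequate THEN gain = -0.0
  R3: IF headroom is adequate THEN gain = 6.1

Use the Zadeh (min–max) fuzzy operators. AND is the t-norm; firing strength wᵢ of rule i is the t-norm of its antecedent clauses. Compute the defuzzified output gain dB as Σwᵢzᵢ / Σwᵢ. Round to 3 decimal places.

5.605

R1 (z=11.0): adequate=0.38, ¬low=1−0.64=0.36; AND[min(a, b)] → w = 0.36
R2 (z=-0.0): low=0.64, adequate=0.38; AND[min(a, b)] → w = 0.38
R3 (z=6.1): adequate=0.38 → w = 0.38
Weighted average = (0.36·11.0 + 0.38·-0.0 + 0.38·6.1) / (0.36 + 0.38 + 0.38)
  = 6.2780 / 1.1200 = 5.605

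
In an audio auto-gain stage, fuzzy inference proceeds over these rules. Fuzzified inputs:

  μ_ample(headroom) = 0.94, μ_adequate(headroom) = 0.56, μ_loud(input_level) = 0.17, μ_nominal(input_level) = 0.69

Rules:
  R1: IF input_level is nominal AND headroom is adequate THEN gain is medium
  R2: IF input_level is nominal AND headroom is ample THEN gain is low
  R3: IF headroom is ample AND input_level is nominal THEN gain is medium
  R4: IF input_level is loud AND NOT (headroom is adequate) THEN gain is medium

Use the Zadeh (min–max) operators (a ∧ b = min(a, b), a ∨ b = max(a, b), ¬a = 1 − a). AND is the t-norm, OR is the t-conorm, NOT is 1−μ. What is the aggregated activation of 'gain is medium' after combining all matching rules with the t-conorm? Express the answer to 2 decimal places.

0.69

R1: nominal=0.69, adequate=0.56; AND[min(a, b)] → w = 0.56
R2: nominal=0.69, ample=0.94; AND[min(a, b)] → w = 0.69
R3: ample=0.94, nominal=0.69; AND[min(a, b)] → w = 0.69
R4: loud=0.17, ¬adequate=1−0.56=0.44; AND[min(a, b)] → w = 0.17
Rules with consequent 'medium': {R1, R3, R4} → strengths 0.56, 0.69, 0.17
Aggregate via t-conorm [max(a, b)]: 0.69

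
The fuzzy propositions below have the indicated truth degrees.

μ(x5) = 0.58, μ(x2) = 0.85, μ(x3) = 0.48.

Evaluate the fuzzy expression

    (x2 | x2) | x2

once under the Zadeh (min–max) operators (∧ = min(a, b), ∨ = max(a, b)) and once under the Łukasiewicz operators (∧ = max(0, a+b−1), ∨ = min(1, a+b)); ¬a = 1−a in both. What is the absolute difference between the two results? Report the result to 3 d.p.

Under Zadeh (min–max):
  x2 | x2 = max(a, b) on (0.85, 0.85) = 0.85
  (x2 | x2) | x2 = max(a, b) on (0.85, 0.85) = 0.85
  → value = 0.8500
Under Łukasiewicz:
  x2 | x2 = min(1, a+b) on (0.85, 0.85) = 1.00
  (x2 | x2) | x2 = min(1, a+b) on (1.00, 0.85) = 1.00
  → value = 1.0000
|0.8500 − 1.0000| = 0.150

0.150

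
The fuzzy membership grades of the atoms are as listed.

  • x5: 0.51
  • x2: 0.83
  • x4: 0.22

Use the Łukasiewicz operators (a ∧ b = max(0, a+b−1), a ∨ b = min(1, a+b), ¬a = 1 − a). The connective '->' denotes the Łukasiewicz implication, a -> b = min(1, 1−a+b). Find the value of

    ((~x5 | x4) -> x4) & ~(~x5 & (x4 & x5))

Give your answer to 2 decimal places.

~x5 = 1 − 0.51 = 0.49
~x5 | x4 = min(1, a+b) on (0.49, 0.22) = 0.71
(~x5 | x4) -> x4  [Łukasiewicz: min(1, 1−a+b)] with a=0.71, b=0.22 → 0.51
~x5 = 1 − 0.51 = 0.49
x4 & x5 = max(0, a+b−1) on (0.22, 0.51) = 0.00
~x5 & (x4 & x5) = max(0, a+b−1) on (0.49, 0.00) = 0.00
~(~x5 & (x4 & x5)) = 1 − 0.00 = 1.00
((~x5 | x4) -> x4) & ~(~x5 & (x4 & x5)) = max(0, a+b−1) on (0.51, 1.00) = 0.51

0.51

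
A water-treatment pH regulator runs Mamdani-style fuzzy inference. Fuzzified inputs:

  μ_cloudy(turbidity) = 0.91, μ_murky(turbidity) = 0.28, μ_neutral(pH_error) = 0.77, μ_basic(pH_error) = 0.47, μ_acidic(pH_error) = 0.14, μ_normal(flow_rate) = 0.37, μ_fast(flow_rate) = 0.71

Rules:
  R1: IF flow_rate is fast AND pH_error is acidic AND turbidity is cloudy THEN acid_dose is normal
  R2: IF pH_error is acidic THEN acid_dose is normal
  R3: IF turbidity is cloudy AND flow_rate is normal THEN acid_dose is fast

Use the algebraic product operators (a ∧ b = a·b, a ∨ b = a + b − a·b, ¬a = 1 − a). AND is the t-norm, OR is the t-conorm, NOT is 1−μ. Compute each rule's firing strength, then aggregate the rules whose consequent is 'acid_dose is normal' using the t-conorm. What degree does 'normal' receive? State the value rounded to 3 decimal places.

0.218

R1: fast=0.71, acidic=0.14, cloudy=0.91; AND[a·b] → w = 0.0905
R2: acidic=0.14 → w = 0.1400
R3: cloudy=0.91, normal=0.37; AND[a·b] → w = 0.3367
Rules with consequent 'normal': {R1, R2} → strengths 0.0905, 0.1400
Aggregate via t-conorm [a + b − a·b]: 0.2178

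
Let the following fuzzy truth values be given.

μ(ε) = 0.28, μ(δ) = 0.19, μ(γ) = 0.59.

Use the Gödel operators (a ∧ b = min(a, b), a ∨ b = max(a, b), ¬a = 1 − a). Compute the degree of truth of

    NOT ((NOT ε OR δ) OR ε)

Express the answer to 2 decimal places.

0.28

NOT ε = 1 − 0.28 = 0.72
NOT ε OR δ = max(a, b) on (0.72, 0.19) = 0.72
(NOT ε OR δ) OR ε = max(a, b) on (0.72, 0.28) = 0.72
NOT ((NOT ε OR δ) OR ε) = 1 − 0.72 = 0.28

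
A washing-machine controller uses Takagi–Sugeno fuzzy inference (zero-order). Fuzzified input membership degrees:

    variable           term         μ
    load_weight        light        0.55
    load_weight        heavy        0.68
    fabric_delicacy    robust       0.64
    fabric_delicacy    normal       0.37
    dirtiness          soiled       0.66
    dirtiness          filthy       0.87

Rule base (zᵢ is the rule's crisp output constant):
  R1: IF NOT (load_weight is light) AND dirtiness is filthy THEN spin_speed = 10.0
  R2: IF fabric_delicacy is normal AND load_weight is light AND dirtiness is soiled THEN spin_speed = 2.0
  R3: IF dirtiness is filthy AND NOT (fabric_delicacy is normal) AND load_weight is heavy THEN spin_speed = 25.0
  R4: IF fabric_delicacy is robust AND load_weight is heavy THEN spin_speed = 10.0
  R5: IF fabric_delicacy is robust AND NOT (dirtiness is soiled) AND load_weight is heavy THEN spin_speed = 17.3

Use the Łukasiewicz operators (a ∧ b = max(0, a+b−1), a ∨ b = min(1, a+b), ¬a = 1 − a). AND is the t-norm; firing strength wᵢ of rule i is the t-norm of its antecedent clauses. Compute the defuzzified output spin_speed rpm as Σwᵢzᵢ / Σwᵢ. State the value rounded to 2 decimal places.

R1 (z=10.0): ¬light=1−0.55=0.45, filthy=0.87; AND[max(0, a+b−1)] → w = 0.32
R2 (z=2.0): normal=0.37, light=0.55, soiled=0.66; AND[max(0, a+b−1)] → w = 0.00
R3 (z=25.0): filthy=0.87, ¬normal=1−0.37=0.63, heavy=0.68; AND[max(0, a+b−1)] → w = 0.18
R4 (z=10.0): robust=0.64, heavy=0.68; AND[max(0, a+b−1)] → w = 0.32
R5 (z=17.3): robust=0.64, ¬soiled=1−0.66=0.34, heavy=0.68; AND[max(0, a+b−1)] → w = 0.00
Weighted average = (0.32·10.0 + 0.00·2.0 + 0.18·25.0 + 0.32·10.0 + 0.00·17.3) / (0.32 + 0.00 + 0.18 + 0.32 + 0.00)
  = 10.9000 / 0.8200 = 13.29

13.29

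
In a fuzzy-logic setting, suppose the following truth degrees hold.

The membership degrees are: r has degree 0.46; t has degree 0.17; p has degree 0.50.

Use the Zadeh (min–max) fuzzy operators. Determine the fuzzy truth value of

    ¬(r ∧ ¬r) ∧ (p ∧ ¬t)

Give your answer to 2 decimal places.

¬r = 1 − 0.46 = 0.54
r ∧ ¬r = min(a, b) on (0.46, 0.54) = 0.46
¬(r ∧ ¬r) = 1 − 0.46 = 0.54
¬t = 1 − 0.17 = 0.83
p ∧ ¬t = min(a, b) on (0.50, 0.83) = 0.50
¬(r ∧ ¬r) ∧ (p ∧ ¬t) = min(a, b) on (0.54, 0.50) = 0.50

0.50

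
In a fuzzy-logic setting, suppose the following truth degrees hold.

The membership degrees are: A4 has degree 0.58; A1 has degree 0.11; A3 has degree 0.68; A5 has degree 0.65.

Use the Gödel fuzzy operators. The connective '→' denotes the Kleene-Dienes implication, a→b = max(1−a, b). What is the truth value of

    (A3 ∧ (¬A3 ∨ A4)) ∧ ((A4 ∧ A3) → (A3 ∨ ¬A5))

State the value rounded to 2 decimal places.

¬A3 = 1 − 0.68 = 0.32
¬A3 ∨ A4 = max(a, b) on (0.32, 0.58) = 0.58
A3 ∧ (¬A3 ∨ A4) = min(a, b) on (0.68, 0.58) = 0.58
A4 ∧ A3 = min(a, b) on (0.58, 0.68) = 0.58
¬A5 = 1 − 0.65 = 0.35
A3 ∨ ¬A5 = max(a, b) on (0.68, 0.35) = 0.68
(A4 ∧ A3) → (A3 ∨ ¬A5)  [Kleene-Dienes: max(1−a, b)] with a=0.58, b=0.68 → 0.68
(A3 ∧ (¬A3 ∨ A4)) ∧ ((A4 ∧ A3) → (A3 ∨ ¬A5)) = min(a, b) on (0.58, 0.68) = 0.58

0.58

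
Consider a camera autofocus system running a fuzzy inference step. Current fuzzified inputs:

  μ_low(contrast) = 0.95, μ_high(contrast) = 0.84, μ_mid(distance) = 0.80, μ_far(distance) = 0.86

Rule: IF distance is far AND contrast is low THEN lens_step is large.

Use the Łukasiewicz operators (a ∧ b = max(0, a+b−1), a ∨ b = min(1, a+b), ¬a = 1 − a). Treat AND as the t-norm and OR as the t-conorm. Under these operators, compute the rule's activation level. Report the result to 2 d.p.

firing strength: far=0.86, low=0.95; AND[max(0, a+b−1)] → w = 0.81

0.81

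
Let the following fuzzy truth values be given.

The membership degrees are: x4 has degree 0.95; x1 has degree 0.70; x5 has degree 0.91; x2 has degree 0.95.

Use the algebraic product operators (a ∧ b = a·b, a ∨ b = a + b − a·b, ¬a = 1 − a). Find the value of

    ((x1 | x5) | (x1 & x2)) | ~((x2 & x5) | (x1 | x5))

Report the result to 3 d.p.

0.991

x1 | x5 = a + b − a·b on (0.7000, 0.9100) = 0.9730
x1 & x2 = a·b on (0.7000, 0.9500) = 0.6650
(x1 | x5) | (x1 & x2) = a + b − a·b on (0.9730, 0.6650) = 0.9910
x2 & x5 = a·b on (0.9500, 0.9100) = 0.8645
x1 | x5 = a + b − a·b on (0.7000, 0.9100) = 0.9730
(x2 & x5) | (x1 | x5) = a + b − a·b on (0.8645, 0.9730) = 0.9963
~((x2 & x5) | (x1 | x5)) = 1 − 0.9963 = 0.0037
((x1 | x5) | (x1 & x2)) | ~((x2 & x5) | (x1 | x5)) = a + b − a·b on (0.9910, 0.0037) = 0.9910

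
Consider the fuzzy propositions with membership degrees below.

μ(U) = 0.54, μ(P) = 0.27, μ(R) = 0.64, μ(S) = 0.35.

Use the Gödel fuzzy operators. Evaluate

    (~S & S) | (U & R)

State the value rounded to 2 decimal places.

~S = 1 − 0.35 = 0.65
~S & S = min(a, b) on (0.65, 0.35) = 0.35
U & R = min(a, b) on (0.54, 0.64) = 0.54
(~S & S) | (U & R) = max(a, b) on (0.35, 0.54) = 0.54

0.54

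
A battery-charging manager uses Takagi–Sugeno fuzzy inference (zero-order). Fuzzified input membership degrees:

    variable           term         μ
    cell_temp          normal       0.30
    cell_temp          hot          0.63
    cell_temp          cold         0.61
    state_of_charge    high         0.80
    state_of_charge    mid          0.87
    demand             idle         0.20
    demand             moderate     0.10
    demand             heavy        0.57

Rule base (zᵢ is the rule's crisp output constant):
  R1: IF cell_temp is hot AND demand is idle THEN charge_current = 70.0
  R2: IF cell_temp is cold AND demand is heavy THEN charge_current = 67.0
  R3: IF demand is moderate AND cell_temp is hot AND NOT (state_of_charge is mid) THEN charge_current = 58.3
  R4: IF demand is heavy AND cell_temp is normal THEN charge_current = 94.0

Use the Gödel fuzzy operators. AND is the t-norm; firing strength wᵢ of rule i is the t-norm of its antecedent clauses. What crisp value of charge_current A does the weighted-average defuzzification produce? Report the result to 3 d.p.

R1 (z=70.0): hot=0.63, idle=0.20; AND[min(a, b)] → w = 0.20
R2 (z=67.0): cold=0.61, heavy=0.57; AND[min(a, b)] → w = 0.57
R3 (z=58.3): moderate=0.10, hot=0.63, ¬mid=1−0.87=0.13; AND[min(a, b)] → w = 0.10
R4 (z=94.0): heavy=0.57, normal=0.30; AND[min(a, b)] → w = 0.30
Weighted average = (0.20·70.0 + 0.57·67.0 + 0.10·58.3 + 0.30·94.0) / (0.20 + 0.57 + 0.10 + 0.30)
  = 86.2200 / 1.1700 = 73.692

73.692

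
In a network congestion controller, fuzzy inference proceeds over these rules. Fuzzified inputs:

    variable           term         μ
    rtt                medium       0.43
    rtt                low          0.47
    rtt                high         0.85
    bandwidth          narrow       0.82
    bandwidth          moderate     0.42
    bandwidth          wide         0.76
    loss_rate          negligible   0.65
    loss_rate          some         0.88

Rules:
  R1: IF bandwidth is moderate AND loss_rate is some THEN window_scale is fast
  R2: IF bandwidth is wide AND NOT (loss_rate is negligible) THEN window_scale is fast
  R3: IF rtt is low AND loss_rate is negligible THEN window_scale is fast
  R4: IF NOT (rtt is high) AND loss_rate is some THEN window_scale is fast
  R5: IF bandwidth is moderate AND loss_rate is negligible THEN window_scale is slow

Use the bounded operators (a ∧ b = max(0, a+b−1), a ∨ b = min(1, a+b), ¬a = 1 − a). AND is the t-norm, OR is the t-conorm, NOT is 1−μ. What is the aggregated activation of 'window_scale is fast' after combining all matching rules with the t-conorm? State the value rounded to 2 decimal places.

R1: moderate=0.42, some=0.88; AND[max(0, a+b−1)] → w = 0.30
R2: wide=0.76, ¬negligible=1−0.65=0.35; AND[max(0, a+b−1)] → w = 0.11
R3: low=0.47, negligible=0.65; AND[max(0, a+b−1)] → w = 0.12
R4: ¬high=1−0.85=0.15, some=0.88; AND[max(0, a+b−1)] → w = 0.03
R5: moderate=0.42, negligible=0.65; AND[max(0, a+b−1)] → w = 0.07
Rules with consequent 'fast': {R1, R2, R3, R4} → strengths 0.30, 0.11, 0.12, 0.03
Aggregate via t-conorm [min(1, a+b)]: 0.56

0.56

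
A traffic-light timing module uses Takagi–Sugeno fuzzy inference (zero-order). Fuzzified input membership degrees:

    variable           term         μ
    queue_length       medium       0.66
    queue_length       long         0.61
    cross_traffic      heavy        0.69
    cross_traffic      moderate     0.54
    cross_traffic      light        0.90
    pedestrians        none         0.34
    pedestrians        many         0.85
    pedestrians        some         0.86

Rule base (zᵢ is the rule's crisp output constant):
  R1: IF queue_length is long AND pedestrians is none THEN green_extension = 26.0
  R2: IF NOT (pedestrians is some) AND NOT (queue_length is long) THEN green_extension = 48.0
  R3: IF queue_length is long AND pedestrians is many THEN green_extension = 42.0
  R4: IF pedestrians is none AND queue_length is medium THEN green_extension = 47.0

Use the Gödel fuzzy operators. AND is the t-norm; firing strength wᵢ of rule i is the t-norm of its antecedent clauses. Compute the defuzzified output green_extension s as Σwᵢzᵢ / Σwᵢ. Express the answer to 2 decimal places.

R1 (z=26.0): long=0.61, none=0.34; AND[min(a, b)] → w = 0.34
R2 (z=48.0): ¬some=1−0.86=0.14, ¬long=1−0.61=0.39; AND[min(a, b)] → w = 0.14
R3 (z=42.0): long=0.61, many=0.85; AND[min(a, b)] → w = 0.61
R4 (z=47.0): none=0.34, medium=0.66; AND[min(a, b)] → w = 0.34
Weighted average = (0.34·26.0 + 0.14·48.0 + 0.61·42.0 + 0.34·47.0) / (0.34 + 0.14 + 0.61 + 0.34)
  = 57.1600 / 1.4300 = 39.97

39.97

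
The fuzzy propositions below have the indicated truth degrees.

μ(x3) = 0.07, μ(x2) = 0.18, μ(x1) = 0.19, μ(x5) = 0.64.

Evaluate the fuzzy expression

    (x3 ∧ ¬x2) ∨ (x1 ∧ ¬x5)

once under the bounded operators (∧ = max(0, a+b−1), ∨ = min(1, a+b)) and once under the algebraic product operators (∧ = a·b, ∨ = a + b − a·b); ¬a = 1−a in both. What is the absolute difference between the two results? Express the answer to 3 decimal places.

0.122

Under bounded:
  ¬x2 = 1 − 0.18 = 0.82
  x3 ∧ ¬x2 = max(0, a+b−1) on (0.07, 0.82) = 0.00
  ¬x5 = 1 − 0.64 = 0.36
  x1 ∧ ¬x5 = max(0, a+b−1) on (0.19, 0.36) = 0.00
  (x3 ∧ ¬x2) ∨ (x1 ∧ ¬x5) = min(1, a+b) on (0.00, 0.00) = 0.00
  → value = 0.0000
Under algebraic product:
  ¬x2 = 1 − 0.1800 = 0.8200
  x3 ∧ ¬x2 = a·b on (0.0700, 0.8200) = 0.0574
  ¬x5 = 1 − 0.6400 = 0.3600
  x1 ∧ ¬x5 = a·b on (0.1900, 0.3600) = 0.0684
  (x3 ∧ ¬x2) ∨ (x1 ∧ ¬x5) = a + b − a·b on (0.0574, 0.0684) = 0.1219
  → value = 0.1219
|0.0000 − 0.1219| = 0.122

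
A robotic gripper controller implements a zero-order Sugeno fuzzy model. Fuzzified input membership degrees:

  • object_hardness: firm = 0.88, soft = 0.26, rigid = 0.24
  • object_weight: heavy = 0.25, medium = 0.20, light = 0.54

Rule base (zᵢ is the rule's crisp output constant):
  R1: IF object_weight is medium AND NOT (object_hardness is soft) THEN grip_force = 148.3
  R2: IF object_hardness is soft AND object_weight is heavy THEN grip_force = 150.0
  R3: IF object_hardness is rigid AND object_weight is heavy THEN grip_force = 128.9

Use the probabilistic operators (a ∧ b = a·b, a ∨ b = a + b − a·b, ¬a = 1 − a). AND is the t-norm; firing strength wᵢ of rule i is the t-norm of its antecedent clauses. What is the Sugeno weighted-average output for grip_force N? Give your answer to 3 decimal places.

R1 (z=148.3): medium=0.20, ¬soft=1−0.26=0.74; AND[a·b] → w = 0.1480
R2 (z=150.0): soft=0.26, heavy=0.25; AND[a·b] → w = 0.0650
R3 (z=128.9): rigid=0.24, heavy=0.25; AND[a·b] → w = 0.0600
Weighted average = (0.1480·148.3 + 0.0650·150.0 + 0.0600·128.9) / (0.1480 + 0.0650 + 0.0600)
  = 39.4324 / 0.2730 = 144.441

144.441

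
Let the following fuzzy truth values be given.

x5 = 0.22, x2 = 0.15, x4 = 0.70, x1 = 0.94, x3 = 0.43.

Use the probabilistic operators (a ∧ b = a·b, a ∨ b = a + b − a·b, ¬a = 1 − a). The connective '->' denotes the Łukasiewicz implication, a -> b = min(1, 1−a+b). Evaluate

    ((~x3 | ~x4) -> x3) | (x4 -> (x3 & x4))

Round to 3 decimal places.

~x3 = 1 − 0.4300 = 0.5700
~x4 = 1 − 0.7000 = 0.3000
~x3 | ~x4 = a + b − a·b on (0.5700, 0.3000) = 0.6990
(~x3 | ~x4) -> x3  [Łukasiewicz: min(1, 1−a+b)] with a=0.6990, b=0.4300 → 0.7310
x3 & x4 = a·b on (0.4300, 0.7000) = 0.3010
x4 -> (x3 & x4)  [Łukasiewicz: min(1, 1−a+b)] with a=0.7000, b=0.3010 → 0.6010
((~x3 | ~x4) -> x3) | (x4 -> (x3 & x4)) = a + b − a·b on (0.7310, 0.6010) = 0.8927

0.893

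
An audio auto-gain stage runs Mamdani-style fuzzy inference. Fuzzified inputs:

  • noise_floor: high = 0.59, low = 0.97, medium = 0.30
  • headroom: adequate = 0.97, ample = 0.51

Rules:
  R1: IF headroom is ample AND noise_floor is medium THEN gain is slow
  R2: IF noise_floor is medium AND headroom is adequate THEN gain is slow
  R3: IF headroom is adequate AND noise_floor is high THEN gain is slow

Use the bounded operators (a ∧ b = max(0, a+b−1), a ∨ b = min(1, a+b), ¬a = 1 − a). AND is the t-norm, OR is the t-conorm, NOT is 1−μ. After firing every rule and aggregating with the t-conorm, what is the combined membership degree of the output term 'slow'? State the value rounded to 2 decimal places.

R1: ample=0.51, medium=0.30; AND[max(0, a+b−1)] → w = 0.00
R2: medium=0.30, adequate=0.97; AND[max(0, a+b−1)] → w = 0.27
R3: adequate=0.97, high=0.59; AND[max(0, a+b−1)] → w = 0.56
Rules with consequent 'slow': {R1, R2, R3} → strengths 0.00, 0.27, 0.56
Aggregate via t-conorm [min(1, a+b)]: 0.83

0.83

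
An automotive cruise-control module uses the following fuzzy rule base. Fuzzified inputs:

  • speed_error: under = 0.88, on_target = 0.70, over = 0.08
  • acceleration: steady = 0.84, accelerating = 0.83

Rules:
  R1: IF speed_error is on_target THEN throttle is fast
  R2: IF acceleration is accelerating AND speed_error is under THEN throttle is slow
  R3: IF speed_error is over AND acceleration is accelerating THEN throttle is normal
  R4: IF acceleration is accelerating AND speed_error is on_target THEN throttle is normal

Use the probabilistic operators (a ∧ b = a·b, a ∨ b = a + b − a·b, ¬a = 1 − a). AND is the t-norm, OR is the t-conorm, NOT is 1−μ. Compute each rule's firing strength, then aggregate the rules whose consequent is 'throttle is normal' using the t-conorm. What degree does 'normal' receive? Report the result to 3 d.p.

0.609

R1: on_target=0.70 → w = 0.7000
R2: accelerating=0.83, under=0.88; AND[a·b] → w = 0.7304
R3: over=0.08, accelerating=0.83; AND[a·b] → w = 0.0664
R4: accelerating=0.83, on_target=0.70; AND[a·b] → w = 0.5810
Rules with consequent 'normal': {R3, R4} → strengths 0.0664, 0.5810
Aggregate via t-conorm [a + b − a·b]: 0.6088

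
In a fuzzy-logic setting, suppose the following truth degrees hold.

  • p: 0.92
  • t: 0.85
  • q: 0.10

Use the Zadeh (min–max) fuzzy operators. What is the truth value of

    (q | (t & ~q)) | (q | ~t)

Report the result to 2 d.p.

0.85

~q = 1 − 0.10 = 0.90
t & ~q = min(a, b) on (0.85, 0.90) = 0.85
q | (t & ~q) = max(a, b) on (0.10, 0.85) = 0.85
~t = 1 − 0.85 = 0.15
q | ~t = max(a, b) on (0.10, 0.15) = 0.15
(q | (t & ~q)) | (q | ~t) = max(a, b) on (0.85, 0.15) = 0.85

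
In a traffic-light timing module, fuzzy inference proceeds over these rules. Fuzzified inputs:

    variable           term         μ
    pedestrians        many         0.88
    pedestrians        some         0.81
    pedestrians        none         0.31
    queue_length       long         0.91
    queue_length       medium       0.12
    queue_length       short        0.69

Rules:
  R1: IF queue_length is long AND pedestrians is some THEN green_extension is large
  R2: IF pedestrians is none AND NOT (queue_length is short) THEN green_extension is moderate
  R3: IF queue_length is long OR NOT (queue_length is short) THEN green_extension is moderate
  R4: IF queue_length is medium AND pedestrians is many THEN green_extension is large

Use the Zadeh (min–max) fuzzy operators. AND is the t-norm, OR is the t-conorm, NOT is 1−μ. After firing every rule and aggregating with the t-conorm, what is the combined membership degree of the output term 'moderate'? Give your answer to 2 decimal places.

0.91

R1: long=0.91, some=0.81; AND[min(a, b)] → w = 0.81
R2: none=0.31, ¬short=1−0.69=0.31; AND[min(a, b)] → w = 0.31
R3: long=0.91, ¬short=1−0.69=0.31; OR[max(a, b)] → w = 0.91
R4: medium=0.12, many=0.88; AND[min(a, b)] → w = 0.12
Rules with consequent 'moderate': {R2, R3} → strengths 0.31, 0.91
Aggregate via t-conorm [max(a, b)]: 0.91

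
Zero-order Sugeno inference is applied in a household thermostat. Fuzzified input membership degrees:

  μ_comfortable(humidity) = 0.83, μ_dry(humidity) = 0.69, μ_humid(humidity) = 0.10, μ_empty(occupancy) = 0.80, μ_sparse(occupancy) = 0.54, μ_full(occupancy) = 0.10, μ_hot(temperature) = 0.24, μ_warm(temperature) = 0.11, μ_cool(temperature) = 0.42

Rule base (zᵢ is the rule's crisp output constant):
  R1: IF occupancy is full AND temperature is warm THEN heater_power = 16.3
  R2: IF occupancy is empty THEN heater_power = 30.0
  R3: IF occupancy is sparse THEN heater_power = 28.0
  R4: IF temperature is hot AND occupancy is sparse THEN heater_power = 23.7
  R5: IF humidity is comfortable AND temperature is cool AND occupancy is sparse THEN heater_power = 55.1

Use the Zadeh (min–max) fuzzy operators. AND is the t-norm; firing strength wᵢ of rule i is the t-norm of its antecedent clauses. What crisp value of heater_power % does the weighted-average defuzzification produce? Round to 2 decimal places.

R1 (z=16.3): full=0.10, warm=0.11; AND[min(a, b)] → w = 0.10
R2 (z=30.0): empty=0.80 → w = 0.80
R3 (z=28.0): sparse=0.54 → w = 0.54
R4 (z=23.7): hot=0.24, sparse=0.54; AND[min(a, b)] → w = 0.24
R5 (z=55.1): comfortable=0.83, cool=0.42, sparse=0.54; AND[min(a, b)] → w = 0.42
Weighted average = (0.10·16.3 + 0.80·30.0 + 0.54·28.0 + 0.24·23.7 + 0.42·55.1) / (0.10 + 0.80 + 0.54 + 0.24 + 0.42)
  = 69.5800 / 2.1000 = 33.13

33.13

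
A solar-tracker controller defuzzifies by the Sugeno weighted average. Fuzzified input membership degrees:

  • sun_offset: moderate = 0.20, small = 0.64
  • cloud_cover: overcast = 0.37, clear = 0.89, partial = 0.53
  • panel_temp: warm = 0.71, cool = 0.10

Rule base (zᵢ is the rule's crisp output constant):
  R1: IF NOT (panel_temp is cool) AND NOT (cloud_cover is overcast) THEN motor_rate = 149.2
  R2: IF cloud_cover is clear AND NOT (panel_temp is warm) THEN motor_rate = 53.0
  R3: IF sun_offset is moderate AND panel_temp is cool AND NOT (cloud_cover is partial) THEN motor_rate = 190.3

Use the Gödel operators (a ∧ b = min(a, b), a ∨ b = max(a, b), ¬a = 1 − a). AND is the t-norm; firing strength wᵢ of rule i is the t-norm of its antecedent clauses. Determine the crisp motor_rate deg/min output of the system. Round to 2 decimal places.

125.88

R1 (z=149.2): ¬cool=1−0.10=0.90, ¬overcast=1−0.37=0.63; AND[min(a, b)] → w = 0.63
R2 (z=53.0): clear=0.89, ¬warm=1−0.71=0.29; AND[min(a, b)] → w = 0.29
R3 (z=190.3): moderate=0.20, cool=0.10, ¬partial=1−0.53=0.47; AND[min(a, b)] → w = 0.10
Weighted average = (0.63·149.2 + 0.29·53.0 + 0.10·190.3) / (0.63 + 0.29 + 0.10)
  = 128.3960 / 1.0200 = 125.88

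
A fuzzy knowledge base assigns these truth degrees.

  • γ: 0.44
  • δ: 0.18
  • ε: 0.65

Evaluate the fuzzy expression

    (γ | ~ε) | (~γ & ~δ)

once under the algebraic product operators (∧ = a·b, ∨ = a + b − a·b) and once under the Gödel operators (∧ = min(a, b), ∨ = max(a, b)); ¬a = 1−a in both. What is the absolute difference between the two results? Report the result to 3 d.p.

Under algebraic product:
  ~ε = 1 − 0.6500 = 0.3500
  γ | ~ε = a + b − a·b on (0.4400, 0.3500) = 0.6360
  ~γ = 1 − 0.4400 = 0.5600
  ~δ = 1 − 0.1800 = 0.8200
  ~γ & ~δ = a·b on (0.5600, 0.8200) = 0.4592
  (γ | ~ε) | (~γ & ~δ) = a + b − a·b on (0.6360, 0.4592) = 0.8031
  → value = 0.8031
Under Gödel:
  ~ε = 1 − 0.65 = 0.35
  γ | ~ε = max(a, b) on (0.44, 0.35) = 0.44
  ~γ = 1 − 0.44 = 0.56
  ~δ = 1 − 0.18 = 0.82
  ~γ & ~δ = min(a, b) on (0.56, 0.82) = 0.56
  (γ | ~ε) | (~γ & ~δ) = max(a, b) on (0.44, 0.56) = 0.56
  → value = 0.5600
|0.8031 − 0.5600| = 0.243

0.243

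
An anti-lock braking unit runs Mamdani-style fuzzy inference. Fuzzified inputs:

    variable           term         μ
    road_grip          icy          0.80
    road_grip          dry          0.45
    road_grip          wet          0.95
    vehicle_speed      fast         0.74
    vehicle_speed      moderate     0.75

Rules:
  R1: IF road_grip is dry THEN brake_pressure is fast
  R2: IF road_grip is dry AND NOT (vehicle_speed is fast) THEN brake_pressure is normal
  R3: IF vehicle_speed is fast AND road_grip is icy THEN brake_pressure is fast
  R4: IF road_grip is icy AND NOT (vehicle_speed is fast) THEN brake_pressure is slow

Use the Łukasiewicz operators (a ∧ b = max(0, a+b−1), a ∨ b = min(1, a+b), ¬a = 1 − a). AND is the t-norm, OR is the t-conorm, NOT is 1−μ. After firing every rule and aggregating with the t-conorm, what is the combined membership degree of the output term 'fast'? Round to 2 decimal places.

0.99

R1: dry=0.45 → w = 0.45
R2: dry=0.45, ¬fast=1−0.74=0.26; AND[max(0, a+b−1)] → w = 0.00
R3: fast=0.74, icy=0.80; AND[max(0, a+b−1)] → w = 0.54
R4: icy=0.80, ¬fast=1−0.74=0.26; AND[max(0, a+b−1)] → w = 0.06
Rules with consequent 'fast': {R1, R3} → strengths 0.45, 0.54
Aggregate via t-conorm [min(1, a+b)]: 0.99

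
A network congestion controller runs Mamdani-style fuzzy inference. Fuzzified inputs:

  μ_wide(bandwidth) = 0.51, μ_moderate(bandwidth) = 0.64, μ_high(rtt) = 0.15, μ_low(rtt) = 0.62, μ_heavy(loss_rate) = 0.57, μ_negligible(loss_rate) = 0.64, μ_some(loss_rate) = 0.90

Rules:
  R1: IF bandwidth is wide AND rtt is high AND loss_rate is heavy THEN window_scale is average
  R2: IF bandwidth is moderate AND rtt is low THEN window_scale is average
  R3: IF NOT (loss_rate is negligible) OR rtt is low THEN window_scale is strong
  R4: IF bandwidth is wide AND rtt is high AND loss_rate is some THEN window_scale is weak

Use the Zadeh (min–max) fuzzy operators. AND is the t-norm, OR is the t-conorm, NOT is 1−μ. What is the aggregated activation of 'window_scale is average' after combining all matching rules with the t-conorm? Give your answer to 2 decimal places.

0.62

R1: wide=0.51, high=0.15, heavy=0.57; AND[min(a, b)] → w = 0.15
R2: moderate=0.64, low=0.62; AND[min(a, b)] → w = 0.62
R3: ¬negligible=1−0.64=0.36, low=0.62; OR[max(a, b)] → w = 0.62
R4: wide=0.51, high=0.15, some=0.90; AND[min(a, b)] → w = 0.15
Rules with consequent 'average': {R1, R2} → strengths 0.15, 0.62
Aggregate via t-conorm [max(a, b)]: 0.62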